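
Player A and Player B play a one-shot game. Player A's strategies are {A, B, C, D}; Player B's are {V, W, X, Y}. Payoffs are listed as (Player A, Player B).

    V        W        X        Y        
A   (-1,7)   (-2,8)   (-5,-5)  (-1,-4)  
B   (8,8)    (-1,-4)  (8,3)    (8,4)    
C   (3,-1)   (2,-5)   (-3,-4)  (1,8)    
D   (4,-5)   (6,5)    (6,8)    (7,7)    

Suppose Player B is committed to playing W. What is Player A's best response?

With Player B fixed at W, Player A's payoffs are: A → -2, B → -1, C → 2, D → 6.
The maximum is 6, achieved by D.

D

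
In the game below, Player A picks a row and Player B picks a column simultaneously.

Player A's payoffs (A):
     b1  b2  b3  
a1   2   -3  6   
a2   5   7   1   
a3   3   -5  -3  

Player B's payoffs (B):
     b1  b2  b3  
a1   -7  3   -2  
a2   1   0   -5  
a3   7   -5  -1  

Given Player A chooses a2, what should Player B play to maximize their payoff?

With Player A fixed at a2, Player B's payoffs are: b1 → 1, b2 → 0, b3 → -5.
The maximum is 1, achieved by b1.

b1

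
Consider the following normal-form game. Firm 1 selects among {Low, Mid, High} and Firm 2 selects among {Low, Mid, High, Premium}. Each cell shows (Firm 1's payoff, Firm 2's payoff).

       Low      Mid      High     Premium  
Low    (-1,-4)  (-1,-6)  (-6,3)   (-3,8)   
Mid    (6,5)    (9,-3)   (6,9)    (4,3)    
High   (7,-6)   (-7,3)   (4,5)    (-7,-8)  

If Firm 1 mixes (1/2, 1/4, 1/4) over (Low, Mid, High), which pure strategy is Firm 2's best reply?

Compute Firm 2's expected payoff from each pure strategy against the given mix.
Low: (1/2)·(-4) + (1/4)·5 + (1/4)·(-6) = -9/4
Mid: (1/2)·(-6) + (1/4)·(-3) + (1/4)·3 = -3
High: (1/2)·3 + (1/4)·9 + (1/4)·5 = 5
Premium: (1/2)·8 + (1/4)·3 + (1/4)·(-8) = 11/4
Highest expected payoff is 5, from High.

High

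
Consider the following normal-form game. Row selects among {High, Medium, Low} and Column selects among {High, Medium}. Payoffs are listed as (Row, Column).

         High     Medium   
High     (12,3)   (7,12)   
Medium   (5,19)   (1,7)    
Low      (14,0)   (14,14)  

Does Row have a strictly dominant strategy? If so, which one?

Low

Check whether one of Row's strategies beats all alternatives regardless of what the opponent does.
Low strictly dominates: vs High: 14 > each of {12, 5}; vs Medium: 14 > each of {7, 1}.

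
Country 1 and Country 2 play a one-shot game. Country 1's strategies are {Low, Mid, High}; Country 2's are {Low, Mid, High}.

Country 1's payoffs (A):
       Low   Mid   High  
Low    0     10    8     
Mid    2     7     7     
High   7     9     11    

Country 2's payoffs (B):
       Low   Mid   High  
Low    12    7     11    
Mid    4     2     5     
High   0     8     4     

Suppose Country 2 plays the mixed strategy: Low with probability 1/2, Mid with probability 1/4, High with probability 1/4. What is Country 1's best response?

Country 1's best reply maximizes expected payoff against the mix.
Low: (1/2)·0 + (1/4)·10 + (1/4)·8 = 9/2
Mid: (1/2)·2 + (1/4)·7 + (1/4)·7 = 9/2
High: (1/2)·7 + (1/4)·9 + (1/4)·11 = 17/2
Highest expected payoff is 17/2, from High.

High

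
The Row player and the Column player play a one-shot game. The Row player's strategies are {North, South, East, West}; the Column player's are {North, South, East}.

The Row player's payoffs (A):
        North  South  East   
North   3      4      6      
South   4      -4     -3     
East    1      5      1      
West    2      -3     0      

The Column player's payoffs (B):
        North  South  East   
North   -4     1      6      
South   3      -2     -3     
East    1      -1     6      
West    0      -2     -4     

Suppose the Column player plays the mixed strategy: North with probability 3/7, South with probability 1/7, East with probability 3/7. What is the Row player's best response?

Compute the Row player's expected payoff from each pure strategy against the given mix.
North: (3/7)·3 + (1/7)·4 + (3/7)·6 = 31/7
South: (3/7)·4 + (1/7)·(-4) + (3/7)·(-3) = -1/7
East: (3/7)·1 + (1/7)·5 + (3/7)·1 = 11/7
West: (3/7)·2 + (1/7)·(-3) + (3/7)·0 = 3/7
Highest expected payoff is 31/7, from North.

North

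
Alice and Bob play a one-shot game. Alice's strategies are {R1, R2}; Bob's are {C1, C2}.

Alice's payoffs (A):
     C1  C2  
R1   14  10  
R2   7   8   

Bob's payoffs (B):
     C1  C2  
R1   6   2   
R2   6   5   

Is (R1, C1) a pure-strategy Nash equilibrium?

Yes

Holding Bob at C1: Alice gets 14 from R1, versus 7 from R2. No profitable deviation for Alice.
Holding Alice at R1: Bob gets 6 from C1, versus 2 from C2. No profitable deviation for Bob either.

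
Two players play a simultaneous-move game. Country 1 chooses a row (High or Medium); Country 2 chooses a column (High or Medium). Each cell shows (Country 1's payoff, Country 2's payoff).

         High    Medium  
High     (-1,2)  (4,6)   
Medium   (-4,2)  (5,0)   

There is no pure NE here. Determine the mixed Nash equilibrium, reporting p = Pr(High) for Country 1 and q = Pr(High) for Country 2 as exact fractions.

In a mixed NE each player is indifferent between their pure strategies, so the opponent's mix sets the indifference.
Country 2 indifferent between High and Medium: p·2 + (1−p)·2 = p·6 + (1−p)·0 ⟹ 2 + 0p = 0 + 6p ⟹ p = 1/3.
Country 1 indifferent between High and Medium: q·(-1) + (1−q)·4 = q·(-4) + (1−q)·5 ⟹ 4 + (-5)q = 5 + (-9)q ⟹ q = 1/4.

p = 1/3, q = 1/4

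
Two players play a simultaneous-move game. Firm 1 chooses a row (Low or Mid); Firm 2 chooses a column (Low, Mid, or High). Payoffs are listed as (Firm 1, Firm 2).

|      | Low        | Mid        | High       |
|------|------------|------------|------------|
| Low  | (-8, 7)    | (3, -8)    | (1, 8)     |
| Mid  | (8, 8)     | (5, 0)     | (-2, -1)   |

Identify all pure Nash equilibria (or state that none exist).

A profile is a Nash equilibrium when each player is best-responding to the other.
Firm 1's best responses — vs Low: Mid (payoff 8); vs Mid: Mid (payoff 5); vs High: Low (payoff 1).
Firm 2's best responses — vs Low: High (payoff 8); vs Mid: Low (payoff 8).
Mutual best responses occur at (Low, High) and (Mid, Low); at each, neither player gains by switching.

(Low, High) and (Mid, Low)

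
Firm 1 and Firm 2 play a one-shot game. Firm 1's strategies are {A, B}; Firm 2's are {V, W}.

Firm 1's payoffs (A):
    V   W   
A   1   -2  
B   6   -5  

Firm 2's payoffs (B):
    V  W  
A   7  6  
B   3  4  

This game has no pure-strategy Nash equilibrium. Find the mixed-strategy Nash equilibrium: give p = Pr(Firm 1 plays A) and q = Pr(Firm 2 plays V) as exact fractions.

p = 1/2, q = 3/8

Each player's mixing probability is pinned down by making the *other* player indifferent.
Firm 2 indifferent between V and W: p·7 + (1−p)·3 = p·6 + (1−p)·4 ⟹ 3 + 4p = 4 + 2p ⟹ p = 1/2.
Firm 1 indifferent between A and B: q·1 + (1−q)·(-2) = q·6 + (1−q)·(-5) ⟹ (-2) + 3q = (-5) + 11q ⟹ q = 3/8.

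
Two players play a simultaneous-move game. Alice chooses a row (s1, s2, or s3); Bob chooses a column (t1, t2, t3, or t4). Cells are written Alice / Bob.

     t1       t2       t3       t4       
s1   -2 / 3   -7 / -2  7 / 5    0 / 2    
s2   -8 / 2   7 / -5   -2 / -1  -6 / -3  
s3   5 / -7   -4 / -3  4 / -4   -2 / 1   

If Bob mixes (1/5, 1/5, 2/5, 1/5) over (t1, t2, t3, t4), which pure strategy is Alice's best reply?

s3

Compute Alice's expected payoff from each pure strategy against the given mix.
s1: (1/5)·(-2) + (1/5)·(-7) + (2/5)·7 + (1/5)·0 = 1
s2: (1/5)·(-8) + (1/5)·7 + (2/5)·(-2) + (1/5)·(-6) = -11/5
s3: (1/5)·5 + (1/5)·(-4) + (2/5)·4 + (1/5)·(-2) = 7/5
Highest expected payoff is 7/5, from s3.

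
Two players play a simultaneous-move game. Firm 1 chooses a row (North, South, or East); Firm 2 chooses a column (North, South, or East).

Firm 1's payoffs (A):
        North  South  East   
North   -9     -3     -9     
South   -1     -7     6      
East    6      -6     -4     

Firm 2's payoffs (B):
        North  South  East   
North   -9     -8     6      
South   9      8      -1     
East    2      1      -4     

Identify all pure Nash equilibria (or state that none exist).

(East, North)

Find each player's best response to every opponent strategy; NE are the intersections.
Firm 1's best responses — vs North: East (payoff 6); vs South: North (payoff -3); vs East: South (payoff 6).
Firm 2's best responses — vs North: East (payoff 6); vs South: North (payoff 9); vs East: North (payoff 2).
The only mutual best response is (East, North); neither player gains by switching there.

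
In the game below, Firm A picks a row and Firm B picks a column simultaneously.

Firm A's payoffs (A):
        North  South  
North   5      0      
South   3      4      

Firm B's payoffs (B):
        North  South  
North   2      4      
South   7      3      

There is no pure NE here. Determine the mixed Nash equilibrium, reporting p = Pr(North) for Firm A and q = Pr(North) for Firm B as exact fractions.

Each player's mixing probability is pinned down by making the *other* player indifferent.
Firm B indifferent between North and South: p·2 + (1−p)·7 = p·4 + (1−p)·3 ⟹ 7 + (-5)p = 3 + 1p ⟹ p = 2/3.
Firm A indifferent between North and South: q·5 + (1−q)·0 = q·3 + (1−q)·4 ⟹ 0 + 5q = 4 + (-1)q ⟹ q = 2/3.

p = 2/3, q = 2/3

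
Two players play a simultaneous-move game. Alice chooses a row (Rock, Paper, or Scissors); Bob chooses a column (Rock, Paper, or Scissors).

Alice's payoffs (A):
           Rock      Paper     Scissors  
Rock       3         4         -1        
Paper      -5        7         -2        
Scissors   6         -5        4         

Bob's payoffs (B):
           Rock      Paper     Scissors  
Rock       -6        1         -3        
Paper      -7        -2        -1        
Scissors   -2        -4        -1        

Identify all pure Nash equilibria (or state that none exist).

(Scissors, Scissors)

Find each player's best response to every opponent strategy; NE are the intersections.
Alice's best responses — vs Rock: Scissors (payoff 6); vs Paper: Paper (payoff 7); vs Scissors: Scissors (payoff 4).
Bob's best responses — vs Rock: Paper (payoff 1); vs Paper: Scissors (payoff -1); vs Scissors: Scissors (payoff -1).
The only mutual best response is (Scissors, Scissors); neither player gains by switching there.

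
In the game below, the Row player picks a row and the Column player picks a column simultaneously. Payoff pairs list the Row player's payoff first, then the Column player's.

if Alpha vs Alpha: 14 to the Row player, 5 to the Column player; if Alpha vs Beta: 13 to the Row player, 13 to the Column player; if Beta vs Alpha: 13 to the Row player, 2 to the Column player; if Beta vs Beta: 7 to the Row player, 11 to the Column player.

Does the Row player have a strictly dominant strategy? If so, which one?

Alpha

A strategy is strictly dominant if it gives the Row player a strictly higher payoff than every other strategy, against every choice by the opponent.
Alpha strictly dominates: vs Alpha: 14 > 13; vs Beta: 13 > 7.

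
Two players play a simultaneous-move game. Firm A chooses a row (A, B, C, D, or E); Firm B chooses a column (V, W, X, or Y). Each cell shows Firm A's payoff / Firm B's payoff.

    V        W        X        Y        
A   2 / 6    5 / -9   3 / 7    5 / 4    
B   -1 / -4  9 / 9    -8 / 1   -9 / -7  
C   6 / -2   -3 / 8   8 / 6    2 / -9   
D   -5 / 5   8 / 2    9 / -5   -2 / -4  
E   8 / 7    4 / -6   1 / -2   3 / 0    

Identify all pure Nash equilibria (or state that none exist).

Find each player's best response to every opponent strategy; NE are the intersections.
Firm A's best responses — vs V: E (payoff 8); vs W: B (payoff 9); vs X: D (payoff 9); vs Y: A (payoff 5).
Firm B's best responses — vs A: X (payoff 7); vs B: W (payoff 9); vs C: W (payoff 8); vs D: V (payoff 5); vs E: V (payoff 7).
Mutual best responses occur at (B, W) and (E, V); at each, neither player gains by switching.

(B, W) and (E, V)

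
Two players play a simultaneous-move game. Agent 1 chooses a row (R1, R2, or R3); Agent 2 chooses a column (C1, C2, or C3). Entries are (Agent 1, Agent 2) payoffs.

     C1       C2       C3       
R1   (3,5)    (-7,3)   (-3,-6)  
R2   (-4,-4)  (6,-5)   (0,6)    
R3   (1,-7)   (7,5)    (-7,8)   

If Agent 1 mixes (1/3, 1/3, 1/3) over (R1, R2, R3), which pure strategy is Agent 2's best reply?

C3

Compute Agent 2's expected payoff from each pure strategy against the given mix.
C1: (1/3)·5 + (1/3)·(-4) + (1/3)·(-7) = -2
C2: (1/3)·3 + (1/3)·(-5) + (1/3)·5 = 1
C3: (1/3)·(-6) + (1/3)·6 + (1/3)·8 = 8/3
Highest expected payoff is 8/3, from C3.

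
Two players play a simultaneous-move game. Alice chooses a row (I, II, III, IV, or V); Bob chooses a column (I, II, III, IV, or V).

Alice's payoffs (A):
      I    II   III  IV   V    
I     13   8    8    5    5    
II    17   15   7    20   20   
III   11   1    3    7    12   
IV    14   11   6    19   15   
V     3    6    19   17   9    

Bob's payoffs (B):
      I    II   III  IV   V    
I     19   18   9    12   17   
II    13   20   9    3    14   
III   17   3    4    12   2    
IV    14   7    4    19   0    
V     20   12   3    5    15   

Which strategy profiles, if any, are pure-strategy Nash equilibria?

(II, II)

Find each player's best response to every opponent strategy; NE are the intersections.
Alice's best responses — vs I: II (payoff 17); vs II: II (payoff 15); vs III: V (payoff 19); vs IV: II (payoff 20); vs V: II (payoff 20).
Bob's best responses — vs I: I (payoff 19); vs II: II (payoff 20); vs III: I (payoff 17); vs IV: IV (payoff 19); vs V: I (payoff 20).
The only mutual best response is (II, II); neither player gains by switching there.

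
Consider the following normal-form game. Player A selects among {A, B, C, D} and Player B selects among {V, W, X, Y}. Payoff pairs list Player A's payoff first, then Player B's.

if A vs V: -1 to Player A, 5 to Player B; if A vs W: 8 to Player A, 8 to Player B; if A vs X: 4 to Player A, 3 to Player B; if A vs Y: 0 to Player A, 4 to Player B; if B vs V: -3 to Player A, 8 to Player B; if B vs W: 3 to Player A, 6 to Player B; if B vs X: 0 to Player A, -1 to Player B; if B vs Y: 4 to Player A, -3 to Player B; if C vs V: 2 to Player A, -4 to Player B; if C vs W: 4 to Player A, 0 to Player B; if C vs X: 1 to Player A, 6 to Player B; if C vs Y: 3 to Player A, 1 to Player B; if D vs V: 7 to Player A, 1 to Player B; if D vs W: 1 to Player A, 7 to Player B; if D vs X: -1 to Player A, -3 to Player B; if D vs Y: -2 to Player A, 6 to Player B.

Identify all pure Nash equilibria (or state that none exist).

(A, W)

Check mutual best responses: a cell is a NE iff neither player can gain by unilaterally deviating.
Player A's best responses — vs V: D (payoff 7); vs W: A (payoff 8); vs X: A (payoff 4); vs Y: B (payoff 4).
Player B's best responses — vs A: W (payoff 8); vs B: V (payoff 8); vs C: X (payoff 6); vs D: W (payoff 7).
The only mutual best response is (A, W); neither player gains by switching there.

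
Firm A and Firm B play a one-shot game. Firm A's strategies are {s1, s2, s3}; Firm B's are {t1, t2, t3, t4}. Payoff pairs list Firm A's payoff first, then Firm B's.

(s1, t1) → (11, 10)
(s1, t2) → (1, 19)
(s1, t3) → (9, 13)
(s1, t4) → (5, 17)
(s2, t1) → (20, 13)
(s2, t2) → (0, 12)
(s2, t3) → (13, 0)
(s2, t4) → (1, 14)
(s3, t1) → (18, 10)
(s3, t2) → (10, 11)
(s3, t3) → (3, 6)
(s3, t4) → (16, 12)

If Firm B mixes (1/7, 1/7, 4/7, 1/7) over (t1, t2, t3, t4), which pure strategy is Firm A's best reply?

Firm A's best reply maximizes expected payoff against the mix.
s1: (1/7)·11 + (1/7)·1 + (4/7)·9 + (1/7)·5 = 53/7
s2: (1/7)·20 + (1/7)·0 + (4/7)·13 + (1/7)·1 = 73/7
s3: (1/7)·18 + (1/7)·10 + (4/7)·3 + (1/7)·16 = 8
Highest expected payoff is 73/7, from s2.

s2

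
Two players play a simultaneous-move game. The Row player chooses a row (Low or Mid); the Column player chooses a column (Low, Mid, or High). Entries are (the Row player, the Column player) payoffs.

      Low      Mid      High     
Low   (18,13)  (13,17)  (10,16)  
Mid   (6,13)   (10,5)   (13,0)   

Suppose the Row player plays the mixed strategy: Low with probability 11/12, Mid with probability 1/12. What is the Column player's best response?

Compute the Column player's expected payoff from each pure strategy against the given mix.
Low: (11/12)·13 + (1/12)·13 = 13
Mid: (11/12)·17 + (1/12)·5 = 16
High: (11/12)·16 + (1/12)·0 = 44/3
Highest expected payoff is 16, from Mid.

Mid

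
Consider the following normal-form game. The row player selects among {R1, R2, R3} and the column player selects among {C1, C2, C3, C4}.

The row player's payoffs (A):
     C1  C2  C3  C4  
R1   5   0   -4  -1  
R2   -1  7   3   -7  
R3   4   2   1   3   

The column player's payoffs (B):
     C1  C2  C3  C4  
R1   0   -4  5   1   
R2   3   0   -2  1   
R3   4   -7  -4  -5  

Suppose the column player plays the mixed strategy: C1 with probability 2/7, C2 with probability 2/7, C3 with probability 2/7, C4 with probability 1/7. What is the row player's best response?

Compute the row player's expected payoff from each pure strategy against the given mix.
R1: (2/7)·5 + (2/7)·0 + (2/7)·(-4) + (1/7)·(-1) = 1/7
R2: (2/7)·(-1) + (2/7)·7 + (2/7)·3 + (1/7)·(-7) = 11/7
R3: (2/7)·4 + (2/7)·2 + (2/7)·1 + (1/7)·3 = 17/7
Highest expected payoff is 17/7, from R3.

R3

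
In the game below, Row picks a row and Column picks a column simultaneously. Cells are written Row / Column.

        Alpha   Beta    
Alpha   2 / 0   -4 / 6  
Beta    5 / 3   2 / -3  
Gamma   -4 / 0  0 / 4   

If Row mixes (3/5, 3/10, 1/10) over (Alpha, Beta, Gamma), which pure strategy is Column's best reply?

Beta

Column's best reply maximizes expected payoff against the mix.
Alpha: (3/5)·0 + (3/10)·3 + (1/10)·0 = 9/10
Beta: (3/5)·6 + (3/10)·(-3) + (1/10)·4 = 31/10
Highest expected payoff is 31/10, from Beta.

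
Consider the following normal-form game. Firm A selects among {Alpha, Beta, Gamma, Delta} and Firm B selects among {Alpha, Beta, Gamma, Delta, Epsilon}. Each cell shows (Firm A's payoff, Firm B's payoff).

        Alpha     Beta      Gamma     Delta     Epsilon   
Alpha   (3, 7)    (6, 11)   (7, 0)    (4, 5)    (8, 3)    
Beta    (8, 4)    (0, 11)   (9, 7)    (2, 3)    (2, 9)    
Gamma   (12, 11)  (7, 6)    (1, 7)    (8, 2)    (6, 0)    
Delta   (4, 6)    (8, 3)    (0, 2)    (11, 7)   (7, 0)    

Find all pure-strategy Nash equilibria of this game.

Check mutual best responses: a cell is a NE iff neither player can gain by unilaterally deviating.
Firm A's best responses — vs Alpha: Gamma (payoff 12); vs Beta: Delta (payoff 8); vs Gamma: Beta (payoff 9); vs Delta: Delta (payoff 11); vs Epsilon: Alpha (payoff 8).
Firm B's best responses — vs Alpha: Beta (payoff 11); vs Beta: Beta (payoff 11); vs Gamma: Alpha (payoff 11); vs Delta: Delta (payoff 7).
Mutual best responses occur at (Gamma, Alpha) and (Delta, Delta); at each, neither player gains by switching.

(Gamma, Alpha) and (Delta, Delta)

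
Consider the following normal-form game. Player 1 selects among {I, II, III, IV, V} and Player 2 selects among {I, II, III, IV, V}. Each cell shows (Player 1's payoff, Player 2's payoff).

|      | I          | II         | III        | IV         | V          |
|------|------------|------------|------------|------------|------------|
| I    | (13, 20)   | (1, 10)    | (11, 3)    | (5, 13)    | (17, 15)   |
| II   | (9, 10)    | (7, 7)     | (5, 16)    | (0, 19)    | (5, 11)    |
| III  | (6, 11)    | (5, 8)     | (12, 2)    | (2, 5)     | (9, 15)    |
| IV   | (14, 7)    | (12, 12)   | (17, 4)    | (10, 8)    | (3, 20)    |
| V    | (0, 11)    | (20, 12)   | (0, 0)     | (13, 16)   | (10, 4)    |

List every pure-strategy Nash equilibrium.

Check mutual best responses: a cell is a NE iff neither player can gain by unilaterally deviating.
Player 1's best responses — vs I: IV (payoff 14); vs II: V (payoff 20); vs III: IV (payoff 17); vs IV: V (payoff 13); vs V: I (payoff 17).
Player 2's best responses — vs I: I (payoff 20); vs II: IV (payoff 19); vs III: V (payoff 15); vs IV: V (payoff 20); vs V: IV (payoff 16).
The only mutual best response is (V, IV); neither player gains by switching there.

(V, IV)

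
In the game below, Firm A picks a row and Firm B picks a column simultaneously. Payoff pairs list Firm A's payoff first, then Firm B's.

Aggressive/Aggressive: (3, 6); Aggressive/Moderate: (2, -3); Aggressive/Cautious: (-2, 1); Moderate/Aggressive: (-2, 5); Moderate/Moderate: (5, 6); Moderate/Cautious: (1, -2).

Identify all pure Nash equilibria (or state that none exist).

(Aggressive, Aggressive) and (Moderate, Moderate)

A profile is a Nash equilibrium when each player is best-responding to the other.
Firm A's best responses — vs Aggressive: Aggressive (payoff 3); vs Moderate: Moderate (payoff 5); vs Cautious: Moderate (payoff 1).
Firm B's best responses — vs Aggressive: Aggressive (payoff 6); vs Moderate: Moderate (payoff 6).
Mutual best responses occur at (Aggressive, Aggressive) and (Moderate, Moderate); at each, neither player gains by switching.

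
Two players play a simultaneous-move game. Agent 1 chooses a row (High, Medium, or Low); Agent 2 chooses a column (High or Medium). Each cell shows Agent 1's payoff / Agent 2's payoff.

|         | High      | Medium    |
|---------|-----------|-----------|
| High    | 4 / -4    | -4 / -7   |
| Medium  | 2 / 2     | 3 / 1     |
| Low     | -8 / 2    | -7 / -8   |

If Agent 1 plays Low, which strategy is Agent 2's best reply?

With Agent 1 fixed at Low, Agent 2's payoffs are: High → 2, Medium → -8.
The maximum is 2, achieved by High.

High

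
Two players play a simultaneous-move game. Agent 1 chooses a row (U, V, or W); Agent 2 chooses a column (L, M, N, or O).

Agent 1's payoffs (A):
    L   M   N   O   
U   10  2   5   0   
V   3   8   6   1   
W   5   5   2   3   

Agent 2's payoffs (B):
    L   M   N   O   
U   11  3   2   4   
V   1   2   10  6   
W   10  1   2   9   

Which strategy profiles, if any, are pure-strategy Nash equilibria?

(U, L) and (V, N)

Find each player's best response to every opponent strategy; NE are the intersections.
Agent 1's best responses — vs L: U (payoff 10); vs M: V (payoff 8); vs N: V (payoff 6); vs O: W (payoff 3).
Agent 2's best responses — vs U: L (payoff 11); vs V: N (payoff 10); vs W: L (payoff 10).
Mutual best responses occur at (U, L) and (V, N); at each, neither player gains by switching.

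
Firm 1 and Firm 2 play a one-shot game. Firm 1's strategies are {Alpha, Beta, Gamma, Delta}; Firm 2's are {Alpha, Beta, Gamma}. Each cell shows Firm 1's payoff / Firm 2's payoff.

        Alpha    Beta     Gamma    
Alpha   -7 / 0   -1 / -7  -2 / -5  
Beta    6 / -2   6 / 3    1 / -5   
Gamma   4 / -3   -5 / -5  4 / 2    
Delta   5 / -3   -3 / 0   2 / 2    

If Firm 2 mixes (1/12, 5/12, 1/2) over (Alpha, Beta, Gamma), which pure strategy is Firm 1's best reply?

Beta

Compute Firm 1's expected payoff from each pure strategy against the given mix.
Alpha: (1/12)·(-7) + (5/12)·(-1) + (1/2)·(-2) = -2
Beta: (1/12)·6 + (5/12)·6 + (1/2)·1 = 7/2
Gamma: (1/12)·4 + (5/12)·(-5) + (1/2)·4 = 1/4
Delta: (1/12)·5 + (5/12)·(-3) + (1/2)·2 = 1/6
Highest expected payoff is 7/2, from Beta.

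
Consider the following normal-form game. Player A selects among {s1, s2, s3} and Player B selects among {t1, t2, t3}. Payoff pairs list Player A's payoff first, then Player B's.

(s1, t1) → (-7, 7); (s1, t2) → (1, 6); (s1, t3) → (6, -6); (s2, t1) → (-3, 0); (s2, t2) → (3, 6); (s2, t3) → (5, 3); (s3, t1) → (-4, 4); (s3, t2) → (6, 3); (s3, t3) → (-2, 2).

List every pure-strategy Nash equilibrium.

There is no pure-strategy Nash equilibrium

Check mutual best responses: a cell is a NE iff neither player can gain by unilaterally deviating.
Player A's best responses — vs t1: s2 (payoff -3); vs t2: s3 (payoff 6); vs t3: s1 (payoff 6).
Player B's best responses — vs s1: t1 (payoff 7); vs s2: t2 (payoff 6); vs s3: t1 (payoff 4).
No cell has both players best-responding. For instance, Player A's best reply to t1 is s2, but against s2 Player B prefers t2 over t1.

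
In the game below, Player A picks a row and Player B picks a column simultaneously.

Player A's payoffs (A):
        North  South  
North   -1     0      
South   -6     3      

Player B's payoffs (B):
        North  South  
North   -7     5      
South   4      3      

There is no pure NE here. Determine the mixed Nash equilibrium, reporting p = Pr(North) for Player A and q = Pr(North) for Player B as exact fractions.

Each player's mixing probability is pinned down by making the *other* player indifferent.
Player B indifferent between North and South: p·(-7) + (1−p)·4 = p·5 + (1−p)·3 ⟹ 4 + (-11)p = 3 + 2p ⟹ p = 1/13.
Player A indifferent between North and South: q·(-1) + (1−q)·0 = q·(-6) + (1−q)·3 ⟹ 0 + (-1)q = 3 + (-9)q ⟹ q = 3/8.

p = 1/13, q = 3/8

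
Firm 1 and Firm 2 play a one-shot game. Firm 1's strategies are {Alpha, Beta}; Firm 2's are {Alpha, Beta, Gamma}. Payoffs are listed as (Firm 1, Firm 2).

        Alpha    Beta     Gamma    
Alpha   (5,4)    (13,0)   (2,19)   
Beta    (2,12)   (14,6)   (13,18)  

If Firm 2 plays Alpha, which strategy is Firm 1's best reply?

With Firm 2 fixed at Alpha, Firm 1's payoffs are: Alpha → 5, Beta → 2.
The maximum is 5, achieved by Alpha.

Alpha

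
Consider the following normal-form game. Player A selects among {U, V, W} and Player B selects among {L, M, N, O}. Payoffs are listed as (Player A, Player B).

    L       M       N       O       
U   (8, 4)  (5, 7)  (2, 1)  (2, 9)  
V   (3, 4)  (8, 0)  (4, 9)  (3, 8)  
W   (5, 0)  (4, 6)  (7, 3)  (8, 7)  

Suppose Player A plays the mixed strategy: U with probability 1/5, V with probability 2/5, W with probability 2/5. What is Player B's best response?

Compute Player B's expected payoff from each pure strategy against the given mix.
L: (1/5)·4 + (2/5)·4 + (2/5)·0 = 12/5
M: (1/5)·7 + (2/5)·0 + (2/5)·6 = 19/5
N: (1/5)·1 + (2/5)·9 + (2/5)·3 = 5
O: (1/5)·9 + (2/5)·8 + (2/5)·7 = 39/5
Highest expected payoff is 39/5, from O.

O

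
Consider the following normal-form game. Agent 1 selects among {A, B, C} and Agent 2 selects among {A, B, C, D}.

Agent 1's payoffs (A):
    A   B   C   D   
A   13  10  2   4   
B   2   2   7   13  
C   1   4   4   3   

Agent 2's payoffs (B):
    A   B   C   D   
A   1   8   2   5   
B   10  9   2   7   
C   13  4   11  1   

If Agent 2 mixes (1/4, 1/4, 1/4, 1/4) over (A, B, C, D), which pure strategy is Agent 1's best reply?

Compute Agent 1's expected payoff from each pure strategy against the given mix.
A: (1/4)·13 + (1/4)·10 + (1/4)·2 + (1/4)·4 = 29/4
B: (1/4)·2 + (1/4)·2 + (1/4)·7 + (1/4)·13 = 6
C: (1/4)·1 + (1/4)·4 + (1/4)·4 + (1/4)·3 = 3
Highest expected payoff is 29/4, from A.

A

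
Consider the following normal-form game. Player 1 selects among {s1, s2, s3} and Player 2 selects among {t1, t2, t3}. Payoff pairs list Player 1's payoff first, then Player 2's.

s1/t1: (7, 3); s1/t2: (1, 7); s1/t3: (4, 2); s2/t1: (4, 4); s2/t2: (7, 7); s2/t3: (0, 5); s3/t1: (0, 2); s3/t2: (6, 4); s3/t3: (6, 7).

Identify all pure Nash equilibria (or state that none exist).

Find each player's best response to every opponent strategy; NE are the intersections.
Player 1's best responses — vs t1: s1 (payoff 7); vs t2: s2 (payoff 7); vs t3: s3 (payoff 6).
Player 2's best responses — vs s1: t2 (payoff 7); vs s2: t2 (payoff 7); vs s3: t3 (payoff 7).
Mutual best responses occur at (s2, t2) and (s3, t3); at each, neither player gains by switching.

(s2, t2) and (s3, t3)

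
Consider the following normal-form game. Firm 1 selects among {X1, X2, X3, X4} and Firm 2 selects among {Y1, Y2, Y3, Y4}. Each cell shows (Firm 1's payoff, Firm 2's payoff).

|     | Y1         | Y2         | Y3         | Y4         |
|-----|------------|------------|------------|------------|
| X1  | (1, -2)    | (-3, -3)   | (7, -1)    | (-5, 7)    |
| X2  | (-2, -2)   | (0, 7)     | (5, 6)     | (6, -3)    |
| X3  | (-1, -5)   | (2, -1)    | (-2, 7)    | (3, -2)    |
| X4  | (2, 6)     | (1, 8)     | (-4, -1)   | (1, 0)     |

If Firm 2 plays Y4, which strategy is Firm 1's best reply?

With Firm 2 fixed at Y4, Firm 1's payoffs are: X1 → -5, X2 → 6, X3 → 3, X4 → 1.
The maximum is 6, achieved by X2.

X2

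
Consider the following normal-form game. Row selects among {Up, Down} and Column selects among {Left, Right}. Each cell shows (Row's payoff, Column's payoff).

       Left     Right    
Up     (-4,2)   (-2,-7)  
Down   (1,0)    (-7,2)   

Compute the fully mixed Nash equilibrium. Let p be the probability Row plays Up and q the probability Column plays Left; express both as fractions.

p = 2/11, q = 1/2

Each player's mixing probability is pinned down by making the *other* player indifferent.
Column indifferent between Left and Right: p·2 + (1−p)·0 = p·(-7) + (1−p)·2 ⟹ 0 + 2p = 2 + (-9)p ⟹ p = 2/11.
Row indifferent between Up and Down: q·(-4) + (1−q)·(-2) = q·1 + (1−q)·(-7) ⟹ (-2) + (-2)q = (-7) + 8q ⟹ q = 1/2.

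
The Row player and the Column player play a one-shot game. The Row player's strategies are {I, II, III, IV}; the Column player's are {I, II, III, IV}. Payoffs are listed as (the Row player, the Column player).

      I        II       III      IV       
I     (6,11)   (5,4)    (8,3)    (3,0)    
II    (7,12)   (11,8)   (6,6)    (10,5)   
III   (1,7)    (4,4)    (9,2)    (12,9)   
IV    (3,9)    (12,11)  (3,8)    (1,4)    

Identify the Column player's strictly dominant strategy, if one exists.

A strategy is strictly dominant if it gives the Column player a strictly higher payoff than every other strategy, against every choice by the opponent.
I is not dominant: against III, IV gives 9 > 7.
II is not dominant: against I, I gives 11 > 4.
III is not dominant: against I, I gives 11 > 3.
IV is not dominant: against I, I gives 11 > 0.
No single strategy is best against every opponent action.

No strictly dominant strategy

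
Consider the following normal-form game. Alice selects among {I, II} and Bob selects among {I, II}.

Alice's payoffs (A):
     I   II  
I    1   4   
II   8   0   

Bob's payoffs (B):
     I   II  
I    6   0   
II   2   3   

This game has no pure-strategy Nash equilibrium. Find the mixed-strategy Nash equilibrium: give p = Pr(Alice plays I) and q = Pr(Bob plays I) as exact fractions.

Each player's mixing probability is pinned down by making the *other* player indifferent.
Bob indifferent between I and II: p·6 + (1−p)·2 = p·0 + (1−p)·3 ⟹ 2 + 4p = 3 + (-3)p ⟹ p = 1/7.
Alice indifferent between I and II: q·1 + (1−q)·4 = q·8 + (1−q)·0 ⟹ 4 + (-3)q = 0 + 8q ⟹ q = 4/11.

p = 1/7, q = 4/11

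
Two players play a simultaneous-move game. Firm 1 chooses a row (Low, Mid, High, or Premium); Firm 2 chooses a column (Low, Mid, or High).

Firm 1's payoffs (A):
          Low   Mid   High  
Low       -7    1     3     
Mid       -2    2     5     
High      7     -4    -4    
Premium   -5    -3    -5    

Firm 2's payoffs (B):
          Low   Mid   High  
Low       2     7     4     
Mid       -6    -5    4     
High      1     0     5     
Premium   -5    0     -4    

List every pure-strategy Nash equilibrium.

(Mid, High)

A profile is a Nash equilibrium when each player is best-responding to the other.
Firm 1's best responses — vs Low: High (payoff 7); vs Mid: Mid (payoff 2); vs High: Mid (payoff 5).
Firm 2's best responses — vs Low: Mid (payoff 7); vs Mid: High (payoff 4); vs High: High (payoff 5); vs Premium: Mid (payoff 0).
The only mutual best response is (Mid, High); neither player gains by switching there.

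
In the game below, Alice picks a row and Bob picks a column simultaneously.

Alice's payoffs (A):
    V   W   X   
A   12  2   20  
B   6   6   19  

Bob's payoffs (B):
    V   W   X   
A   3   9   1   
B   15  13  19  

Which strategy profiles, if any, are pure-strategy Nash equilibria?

Find each player's best response to every opponent strategy; NE are the intersections.
Alice's best responses — vs V: A (payoff 12); vs W: B (payoff 6); vs X: A (payoff 20).
Bob's best responses — vs A: W (payoff 9); vs B: X (payoff 19).
No cell has both players best-responding. For instance, Alice's best reply to X is A, but against A Bob prefers W over X.

None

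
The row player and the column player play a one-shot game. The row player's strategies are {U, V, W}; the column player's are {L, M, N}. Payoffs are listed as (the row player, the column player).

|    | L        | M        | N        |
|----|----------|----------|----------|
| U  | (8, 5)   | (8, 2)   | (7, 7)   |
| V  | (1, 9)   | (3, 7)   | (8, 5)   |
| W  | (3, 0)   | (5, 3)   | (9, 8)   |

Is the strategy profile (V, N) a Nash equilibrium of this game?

No

Holding the column player at N: the row player gets 8 from V but could get 9 by switching to W. The row player has a profitable deviation.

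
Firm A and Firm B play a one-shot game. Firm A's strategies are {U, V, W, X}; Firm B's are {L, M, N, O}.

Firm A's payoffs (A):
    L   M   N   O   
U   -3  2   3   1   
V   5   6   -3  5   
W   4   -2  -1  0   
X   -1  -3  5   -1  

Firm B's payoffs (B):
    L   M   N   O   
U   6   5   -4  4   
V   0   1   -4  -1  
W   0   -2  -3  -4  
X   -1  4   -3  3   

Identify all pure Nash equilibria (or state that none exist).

Find each player's best response to every opponent strategy; NE are the intersections.
Firm A's best responses — vs L: V (payoff 5); vs M: V (payoff 6); vs N: X (payoff 5); vs O: V (payoff 5).
Firm B's best responses — vs U: L (payoff 6); vs V: M (payoff 1); vs W: L (payoff 0); vs X: M (payoff 4).
The only mutual best response is (V, M); neither player gains by switching there.

(V, M)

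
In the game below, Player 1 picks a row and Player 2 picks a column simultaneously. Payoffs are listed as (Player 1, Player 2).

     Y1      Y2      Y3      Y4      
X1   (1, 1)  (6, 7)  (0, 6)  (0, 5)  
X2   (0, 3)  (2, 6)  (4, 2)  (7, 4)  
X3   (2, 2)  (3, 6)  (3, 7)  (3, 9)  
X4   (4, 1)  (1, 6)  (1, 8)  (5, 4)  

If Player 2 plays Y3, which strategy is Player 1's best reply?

With Player 2 fixed at Y3, Player 1's payoffs are: X1 → 0, X2 → 4, X3 → 3, X4 → 1.
The maximum is 4, achieved by X2.

X2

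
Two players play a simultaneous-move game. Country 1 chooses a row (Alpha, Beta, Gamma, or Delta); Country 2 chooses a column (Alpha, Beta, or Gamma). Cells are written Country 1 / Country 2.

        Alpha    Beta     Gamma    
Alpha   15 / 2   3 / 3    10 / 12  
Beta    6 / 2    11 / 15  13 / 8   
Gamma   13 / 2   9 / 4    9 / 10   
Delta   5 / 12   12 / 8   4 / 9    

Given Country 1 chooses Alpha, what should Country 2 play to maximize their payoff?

Gamma

With Country 1 fixed at Alpha, Country 2's payoffs are: Alpha → 2, Beta → 3, Gamma → 12.
The maximum is 12, achieved by Gamma.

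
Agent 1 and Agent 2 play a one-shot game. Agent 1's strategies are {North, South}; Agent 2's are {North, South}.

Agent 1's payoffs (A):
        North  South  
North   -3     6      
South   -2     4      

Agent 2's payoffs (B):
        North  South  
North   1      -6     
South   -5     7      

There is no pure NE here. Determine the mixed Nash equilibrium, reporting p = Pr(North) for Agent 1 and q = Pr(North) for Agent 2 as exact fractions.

Each player's mixing probability is pinned down by making the *other* player indifferent.
Agent 2 indifferent between North and South: p·1 + (1−p)·(-5) = p·(-6) + (1−p)·7 ⟹ (-5) + 6p = 7 + (-13)p ⟹ p = 12/19.
Agent 1 indifferent between North and South: q·(-3) + (1−q)·6 = q·(-2) + (1−q)·4 ⟹ 6 + (-9)q = 4 + (-6)q ⟹ q = 2/3.

p = 12/19, q = 2/3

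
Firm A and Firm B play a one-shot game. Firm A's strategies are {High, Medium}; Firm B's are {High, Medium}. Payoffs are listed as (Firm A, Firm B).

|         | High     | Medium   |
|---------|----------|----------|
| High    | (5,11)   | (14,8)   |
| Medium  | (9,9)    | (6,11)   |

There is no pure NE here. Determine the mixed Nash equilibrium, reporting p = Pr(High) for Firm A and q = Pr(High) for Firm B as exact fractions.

p = 2/5, q = 2/3

In a mixed NE each player is indifferent between their pure strategies, so the opponent's mix sets the indifference.
Firm B indifferent between High and Medium: p·11 + (1−p)·9 = p·8 + (1−p)·11 ⟹ 9 + 2p = 11 + (-3)p ⟹ p = 2/5.
Firm A indifferent between High and Medium: q·5 + (1−q)·14 = q·9 + (1−q)·6 ⟹ 14 + (-9)q = 6 + 3q ⟹ q = 2/3.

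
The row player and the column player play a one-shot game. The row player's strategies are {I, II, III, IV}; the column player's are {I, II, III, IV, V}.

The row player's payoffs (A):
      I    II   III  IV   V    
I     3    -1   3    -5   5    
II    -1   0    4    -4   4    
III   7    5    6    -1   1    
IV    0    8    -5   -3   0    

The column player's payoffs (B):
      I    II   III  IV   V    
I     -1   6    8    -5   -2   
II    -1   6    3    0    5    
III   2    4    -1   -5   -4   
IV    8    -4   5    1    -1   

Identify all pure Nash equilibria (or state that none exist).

None

Check mutual best responses: a cell is a NE iff neither player can gain by unilaterally deviating.
The row player's best responses — vs I: III (payoff 7); vs II: IV (payoff 8); vs III: III (payoff 6); vs IV: III (payoff -1); vs V: I (payoff 5).
The column player's best responses — vs I: III (payoff 8); vs II: II (payoff 6); vs III: II (payoff 4); vs IV: I (payoff 8).
No cell has both players best-responding. For instance, the row player's best reply to II is IV, but against IV the column player prefers I over II.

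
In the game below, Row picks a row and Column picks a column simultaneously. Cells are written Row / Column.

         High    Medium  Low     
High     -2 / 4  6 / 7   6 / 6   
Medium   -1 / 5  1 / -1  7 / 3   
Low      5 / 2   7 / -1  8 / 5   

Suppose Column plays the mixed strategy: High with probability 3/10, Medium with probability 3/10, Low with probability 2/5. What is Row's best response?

Low

Compute Row's expected payoff from each pure strategy against the given mix.
High: (3/10)·(-2) + (3/10)·6 + (2/5)·6 = 18/5
Medium: (3/10)·(-1) + (3/10)·1 + (2/5)·7 = 14/5
Low: (3/10)·5 + (3/10)·7 + (2/5)·8 = 34/5
Highest expected payoff is 34/5, from Low.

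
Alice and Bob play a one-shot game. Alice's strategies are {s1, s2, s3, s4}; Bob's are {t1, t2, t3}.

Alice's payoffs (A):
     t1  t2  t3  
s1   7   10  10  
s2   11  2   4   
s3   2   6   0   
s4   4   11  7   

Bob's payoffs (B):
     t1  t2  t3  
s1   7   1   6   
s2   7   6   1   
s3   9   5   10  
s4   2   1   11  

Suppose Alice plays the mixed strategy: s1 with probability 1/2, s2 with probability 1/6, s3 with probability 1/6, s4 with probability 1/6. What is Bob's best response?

t3

Bob's best reply maximizes expected payoff against the mix.
t1: (1/2)·7 + (1/6)·7 + (1/6)·9 + (1/6)·2 = 13/2
t2: (1/2)·1 + (1/6)·6 + (1/6)·5 + (1/6)·1 = 5/2
t3: (1/2)·6 + (1/6)·1 + (1/6)·10 + (1/6)·11 = 20/3
Highest expected payoff is 20/3, from t3.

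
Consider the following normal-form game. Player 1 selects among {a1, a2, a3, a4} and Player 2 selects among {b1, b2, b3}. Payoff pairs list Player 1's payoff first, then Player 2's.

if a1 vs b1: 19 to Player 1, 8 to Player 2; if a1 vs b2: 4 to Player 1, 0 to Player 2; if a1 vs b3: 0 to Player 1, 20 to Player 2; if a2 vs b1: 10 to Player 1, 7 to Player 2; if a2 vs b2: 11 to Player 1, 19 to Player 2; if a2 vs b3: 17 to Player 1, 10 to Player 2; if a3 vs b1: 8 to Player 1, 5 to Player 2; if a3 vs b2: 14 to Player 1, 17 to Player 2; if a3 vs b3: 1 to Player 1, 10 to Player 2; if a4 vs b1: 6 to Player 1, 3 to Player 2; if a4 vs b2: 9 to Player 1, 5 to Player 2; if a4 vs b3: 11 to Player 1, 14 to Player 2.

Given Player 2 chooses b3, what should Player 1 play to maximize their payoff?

a2

With Player 2 fixed at b3, Player 1's payoffs are: a1 → 0, a2 → 17, a3 → 1, a4 → 11.
The maximum is 17, achieved by a2.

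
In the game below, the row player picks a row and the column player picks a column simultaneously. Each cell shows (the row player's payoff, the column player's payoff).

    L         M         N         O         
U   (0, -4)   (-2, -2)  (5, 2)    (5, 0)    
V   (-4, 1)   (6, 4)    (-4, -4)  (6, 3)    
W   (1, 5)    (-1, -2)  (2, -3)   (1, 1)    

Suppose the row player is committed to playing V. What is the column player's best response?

M

With the row player fixed at V, the column player's payoffs are: L → 1, M → 4, N → -4, O → 3.
The maximum is 4, achieved by M.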